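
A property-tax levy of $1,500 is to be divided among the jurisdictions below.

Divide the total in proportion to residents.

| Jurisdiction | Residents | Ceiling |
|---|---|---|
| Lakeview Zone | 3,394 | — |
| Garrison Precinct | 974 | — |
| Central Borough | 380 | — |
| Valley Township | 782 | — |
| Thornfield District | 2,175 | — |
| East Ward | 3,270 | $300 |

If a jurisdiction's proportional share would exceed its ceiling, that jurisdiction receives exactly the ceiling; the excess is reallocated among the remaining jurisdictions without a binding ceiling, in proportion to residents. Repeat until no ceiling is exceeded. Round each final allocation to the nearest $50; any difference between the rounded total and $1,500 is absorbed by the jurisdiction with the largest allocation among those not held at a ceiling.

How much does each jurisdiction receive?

Residents total: 10,975.
Pro-rata shares before constraints: Lakeview Zone 463.87; Garrison Precinct 133.12; Central Borough 51.94; Valley Township 106.88; Thornfield District 297.27; East Ward 446.92.
Cap binds for East Ward ($300); remaining pool $1,200 reallocated over remaining residents 7,705.
Remaining shares: Lakeview Zone 528.59 → $550; Garrison Precinct 151.69 → $150; Central Borough 59.18 → $50; Valley Township 121.79 → $100; Thornfield District 338.74 → $350.

Lakeview Zone: $550 · Garrison Precinct: $150 · Central Borough: $50 · Valley Township: $100 · Thornfield District: $350 · East Ward: $300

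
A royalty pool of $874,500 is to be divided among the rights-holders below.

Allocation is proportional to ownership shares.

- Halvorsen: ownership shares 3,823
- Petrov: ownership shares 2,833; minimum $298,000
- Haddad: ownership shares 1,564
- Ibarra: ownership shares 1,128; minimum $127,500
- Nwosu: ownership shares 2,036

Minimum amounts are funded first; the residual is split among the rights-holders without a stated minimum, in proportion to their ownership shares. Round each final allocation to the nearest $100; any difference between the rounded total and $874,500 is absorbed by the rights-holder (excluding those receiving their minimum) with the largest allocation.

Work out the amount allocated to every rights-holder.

Fund the minimums — Petrov $298,000; Ibarra $127,500. Residual $449,000.
Residual split over remaining ownership shares 7,423: Halvorsen 231,244.38 → $231,200; Haddad 94,602.72 → $94,600; Nwosu 123,152.90 → $123,200.

Halvorsen: $231,200; Petrov: $298,000; Haddad: $94,600; Ibarra: $127,500; Nwosu: $123,200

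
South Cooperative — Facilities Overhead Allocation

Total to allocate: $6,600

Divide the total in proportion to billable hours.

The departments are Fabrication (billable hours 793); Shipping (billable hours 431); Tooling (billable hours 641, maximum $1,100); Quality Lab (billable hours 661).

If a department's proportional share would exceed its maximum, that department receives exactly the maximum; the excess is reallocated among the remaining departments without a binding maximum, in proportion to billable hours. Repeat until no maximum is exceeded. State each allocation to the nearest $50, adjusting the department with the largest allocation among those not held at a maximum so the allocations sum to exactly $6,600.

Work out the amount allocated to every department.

Fabrication: $2,300 | Shipping: $1,250 | Tooling: $1,100 | Quality Lab: $1,950

Combined billable hours = 2,526.
Pro-rata shares before constraints: Fabrication 2,071.97; Shipping 1,126.13; Tooling 1,674.82; Quality Lab 1,727.08.
Cap binds for Tooling ($1,100); balance $5,500 reallocated over remaining billable hours 1,885.
Redistributed shares: Fabrication 2,313.79 → $2,300; Shipping 1,257.56 → $1,250; Quality Lab 1,928.65 → $1,950.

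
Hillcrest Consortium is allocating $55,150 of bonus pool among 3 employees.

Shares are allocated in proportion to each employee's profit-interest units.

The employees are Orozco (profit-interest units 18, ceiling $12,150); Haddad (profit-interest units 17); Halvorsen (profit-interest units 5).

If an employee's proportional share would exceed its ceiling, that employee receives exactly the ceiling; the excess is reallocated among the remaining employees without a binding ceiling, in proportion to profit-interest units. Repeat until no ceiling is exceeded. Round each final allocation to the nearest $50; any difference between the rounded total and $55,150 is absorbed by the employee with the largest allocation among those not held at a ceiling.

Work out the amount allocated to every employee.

Total profit-interest units = 40.
Proportional shares (ignoring caps): Orozco 24,817.50; Haddad 23,438.75; Halvorsen 6,893.75.
Held at cap: Orozco ($12,150); remaining pool $43,000 reallocated over remaining profit-interest units 22.
Shares after redistribution: Haddad 33,227.27 → $33,250; Halvorsen 9,772.73 → $9,750.

Orozco: $12,150 | Haddad: $33,250 | Halvorsen: $9,750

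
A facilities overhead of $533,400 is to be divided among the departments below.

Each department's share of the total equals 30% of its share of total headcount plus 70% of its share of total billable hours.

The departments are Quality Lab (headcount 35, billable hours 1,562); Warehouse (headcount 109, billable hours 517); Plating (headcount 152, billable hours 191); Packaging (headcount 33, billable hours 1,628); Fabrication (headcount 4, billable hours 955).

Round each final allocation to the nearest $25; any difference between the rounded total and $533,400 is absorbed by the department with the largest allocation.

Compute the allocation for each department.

Quality Lab: $137,000 · Warehouse: $92,150 · Plating: $87,725 · Packaging: $141,125 · Fabrication: $75,400

Totals — headcount 333, billable hours 4,853.
Blended shares (30% headcount + 70% billable hours): Quality Lab 0.2568; Warehouse 0.1728; Plating 0.1645; Packaging 0.2646; Fabrication 0.1414.
Unrounded shares: Quality Lab 136,996.04; Warehouse 92,155.85; Plating 87,737.32; Packaging 141,112.86; Fabrication 75,397.93.
Rounded to nearest $25: Quality Lab $137,000; Warehouse $92,150; Plating $87,725; Packaging $141,125; Fabrication $75,400. Sum = $533,400.
Sum already equals the total — no adjustment.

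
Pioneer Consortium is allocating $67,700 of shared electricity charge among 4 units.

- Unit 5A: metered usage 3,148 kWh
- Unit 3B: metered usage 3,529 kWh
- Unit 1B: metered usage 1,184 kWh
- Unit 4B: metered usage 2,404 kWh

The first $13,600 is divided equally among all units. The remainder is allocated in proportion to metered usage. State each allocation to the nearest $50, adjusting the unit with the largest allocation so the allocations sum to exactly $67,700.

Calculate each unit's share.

Equal tier: $13,600 ÷ 4 = $3,400 apiece.
Remainder $54,100 by metered usage (total 10,265): Unit 5A 16,591.02 → $16,600; Unit 3B 18,599.02 → $18,600; Unit 1B 6,240.08 → $6,250; Unit 4B 12,669.89 → $12,650.
Totals: Unit 5A $3,400 + $16,600 = $20,000; Unit 3B $3,400 + $18,600 = $22,000; Unit 1B $3,400 + $6,250 = $9,650; Unit 4B $3,400 + $12,650 = $16,050.

Unit 5A: $20,000 · Unit 3B: $22,000 · Unit 1B: $9,650 · Unit 4B: $16,050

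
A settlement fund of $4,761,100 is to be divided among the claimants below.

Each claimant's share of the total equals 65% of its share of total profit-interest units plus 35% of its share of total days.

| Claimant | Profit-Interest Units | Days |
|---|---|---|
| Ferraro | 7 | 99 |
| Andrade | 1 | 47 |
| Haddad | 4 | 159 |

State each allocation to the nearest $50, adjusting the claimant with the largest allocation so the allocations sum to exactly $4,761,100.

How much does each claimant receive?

Profit-interest units total 12; days total 305.
Combined weights (65% profit-interest units + 35% days): Ferraro 0.4928; Andrade 0.1081; Haddad 0.3991.
Proportional shares: Ferraro 2,346,142.60; Andrade 514,680.11; Haddad 1,900,277.29.
After rounding ($50): Ferraro $2,346,150; Andrade $514,700; Haddad $1,900,300. Sum = $4,761,150.
Difference $4,761,100 − $4,761,150 = −$50 applied to largest allocation (Ferraro): Ferraro becomes $2,346,100.

Ferraro: $2,346,100 | Andrade: $514,700 | Haddad: $1,900,300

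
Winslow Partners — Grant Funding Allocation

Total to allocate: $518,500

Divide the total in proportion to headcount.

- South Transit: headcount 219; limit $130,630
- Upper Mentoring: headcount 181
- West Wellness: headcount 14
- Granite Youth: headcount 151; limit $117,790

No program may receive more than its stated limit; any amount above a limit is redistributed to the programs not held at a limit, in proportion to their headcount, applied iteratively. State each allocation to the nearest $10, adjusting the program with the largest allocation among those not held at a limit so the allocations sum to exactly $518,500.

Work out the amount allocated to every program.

Total headcount = 565.
Unconstrained shares: South Transit 200,976.11; Upper Mentoring 166,103.54; West Wellness 12,847.79; Granite Youth 138,572.57.
Cap binds for South Transit ($130,630), Granite Youth ($117,790); residual $270,080 reallocated over remaining headcount 195.
Redistributed shares: Upper Mentoring 250,689.64 → $250,690; West Wellness 19,390.36 → $19,390.

South Transit: $130,630 · Upper Mentoring: $250,690 · West Wellness: $19,390 · Granite Youth: $117,790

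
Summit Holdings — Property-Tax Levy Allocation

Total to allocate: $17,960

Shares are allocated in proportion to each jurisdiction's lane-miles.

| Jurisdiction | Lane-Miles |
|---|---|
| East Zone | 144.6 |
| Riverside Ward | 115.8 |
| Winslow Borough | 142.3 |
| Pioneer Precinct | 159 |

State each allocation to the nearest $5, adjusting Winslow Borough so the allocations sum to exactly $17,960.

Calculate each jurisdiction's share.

Lane-miles total: 561.7.
Proportional shares: East Zone 144.6/561.7 × $17,960 = 4,623.49; Riverside Ward 115.8/561.7 × $17,960 = 3,702.63; Winslow Borough 142.3/561.7 × $17,960 = 4,549.95; Pioneer Precinct 159/561.7 × $17,960 = 5,083.92.
After rounding ($5): East Zone $4,625; Riverside Ward $3,705; Winslow Borough $4,550; Pioneer Precinct $5,085. Sum = $17,965.
Difference $17,960 − $17,965 = −$5 applied to Winslow Borough: Winslow Borough becomes $4,545.

East Zone: $4,625; Riverside Ward: $3,705; Winslow Borough: $4,545; Pioneer Precinct: $5,085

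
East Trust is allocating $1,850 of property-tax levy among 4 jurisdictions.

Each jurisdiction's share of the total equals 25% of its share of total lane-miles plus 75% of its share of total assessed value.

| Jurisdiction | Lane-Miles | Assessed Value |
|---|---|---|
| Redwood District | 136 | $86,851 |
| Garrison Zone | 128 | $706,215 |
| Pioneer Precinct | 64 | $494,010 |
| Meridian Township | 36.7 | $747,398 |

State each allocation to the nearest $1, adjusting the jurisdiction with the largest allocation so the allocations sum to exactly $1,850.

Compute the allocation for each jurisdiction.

Lane-miles total 364.7; assessed value total 2,034,474.
Composite weights (25% lane-miles + 75% assessed value): Redwood District 0.1252; Garrison Zone 0.3481; Pioneer Precinct 0.2260; Meridian Township 0.3007.
Raw shares: Redwood District 231.70; Garrison Zone 643.96; Pioneer Precinct 418.07; Meridian Township 556.26.
Rounded to nearest $1: Redwood District $232; Garrison Zone $644; Pioneer Precinct $418; Meridian Township $556. Sum = $1,850.
No rounding difference to absorb.

Redwood District: $232 | Garrison Zone: $644 | Pioneer Precinct: $418 | Meridian Township: $556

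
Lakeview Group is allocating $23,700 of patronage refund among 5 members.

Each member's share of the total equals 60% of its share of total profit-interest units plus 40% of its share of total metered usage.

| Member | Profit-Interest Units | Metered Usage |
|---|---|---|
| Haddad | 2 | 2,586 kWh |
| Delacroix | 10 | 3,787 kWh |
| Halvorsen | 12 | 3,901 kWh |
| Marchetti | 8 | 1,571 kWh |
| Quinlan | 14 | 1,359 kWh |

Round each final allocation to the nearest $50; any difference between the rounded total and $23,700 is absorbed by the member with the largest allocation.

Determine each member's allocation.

Haddad: $2,450 · Delacroix: $5,800 · Halvorsen: $6,550 · Marchetti: $3,600 · Quinlan: $5,300

Profit-interest units total 46; metered usage total 13,204.
Composite weights (60% profit-interest units + 40% metered usage): Haddad 0.1044; Delacroix 0.2452; Halvorsen 0.2747; Marchetti 0.1519; Quinlan 0.2238.
Pro-rata amounts: Haddad 2,474.92; Delacroix 5,810.23; Halvorsen 6,510.34; Marchetti 3,600.97; Quinlan 5,303.54.
After rounding ($50): Haddad $2,450; Delacroix $5,800; Halvorsen $6,500; Marchetti $3,600; Quinlan $5,300. Sum = $23,650.
Difference $23,700 − $23,650 = +$50 applied to largest allocation (Halvorsen): Halvorsen becomes $6,550.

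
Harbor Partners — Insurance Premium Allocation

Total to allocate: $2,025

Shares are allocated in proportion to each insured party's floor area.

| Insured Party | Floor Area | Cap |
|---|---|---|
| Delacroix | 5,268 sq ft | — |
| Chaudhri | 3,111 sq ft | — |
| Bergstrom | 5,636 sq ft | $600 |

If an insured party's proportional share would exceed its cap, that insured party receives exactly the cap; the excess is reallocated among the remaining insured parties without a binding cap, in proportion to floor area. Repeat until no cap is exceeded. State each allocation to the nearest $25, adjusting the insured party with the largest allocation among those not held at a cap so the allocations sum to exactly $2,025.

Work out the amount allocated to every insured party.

Delacroix: $900 · Chaudhri: $525 · Bergstrom: $600

Combined floor area = 14,015.
Pro-rata shares before constraints: Delacroix 761.16; Chaudhri 449.50; Bergstrom 814.33.
Capped: Bergstrom ($600); balance $1,425 reallocated over remaining floor area 8,379.
Redistributed shares: Delacroix 895.92 → $900; Chaudhri 529.08 → $525.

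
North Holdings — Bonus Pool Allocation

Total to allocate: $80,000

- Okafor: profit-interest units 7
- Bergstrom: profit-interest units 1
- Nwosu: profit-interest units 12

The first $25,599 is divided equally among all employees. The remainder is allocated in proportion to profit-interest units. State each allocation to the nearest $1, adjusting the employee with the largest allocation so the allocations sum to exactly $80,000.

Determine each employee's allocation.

Okafor: $27,573 | Bergstrom: $11,253 | Nwosu: $41,174

$25,599 shared equally gives $8,533 per employee.
Remainder $54,401 by profit-interest units (total 20): Okafor 19,040.35 → $19,040; Bergstrom 2,720.05 → $2,720; Nwosu 32,640.60 → $32,641.
Totals: Okafor $8,533 + $19,040 = $27,573; Bergstrom $8,533 + $2,720 = $11,253; Nwosu $8,533 + $32,641 = $41,174.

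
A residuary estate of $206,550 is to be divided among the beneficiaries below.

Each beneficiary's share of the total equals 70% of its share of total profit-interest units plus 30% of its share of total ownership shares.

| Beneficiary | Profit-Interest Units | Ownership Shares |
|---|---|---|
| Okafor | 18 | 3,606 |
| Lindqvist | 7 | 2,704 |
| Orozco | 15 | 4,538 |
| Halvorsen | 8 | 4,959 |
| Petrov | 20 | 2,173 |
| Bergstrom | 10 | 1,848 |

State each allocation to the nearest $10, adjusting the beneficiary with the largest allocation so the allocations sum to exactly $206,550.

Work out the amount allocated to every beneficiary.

Okafor: $44,630 · Lindqvist: $21,430 · Orozco: $41,990 · Halvorsen: $30,330 · Petrov: $43,860 · Bergstrom: $24,310

Profit-interest units total 78; ownership shares total 19,828.
Blended shares (70% profit-interest units + 30% ownership shares): Okafor 0.2161; Lindqvist 0.1037; Orozco 0.2033; Halvorsen 0.1468; Petrov 0.2124; Bergstrom 0.1177.
Proportional shares: Okafor 44,634.97; Lindqvist 21,425.92; Orozco 41,986.63; Halvorsen 30,326.73; Petrov 43,863.98; Bergstrom 24,311.77.
Rounded to nearest $10: Okafor $44,630; Lindqvist $21,430; Orozco $41,990; Halvorsen $30,330; Petrov $43,860; Bergstrom $24,310. Sum = $206,550.
Sum already equals the total — no adjustment.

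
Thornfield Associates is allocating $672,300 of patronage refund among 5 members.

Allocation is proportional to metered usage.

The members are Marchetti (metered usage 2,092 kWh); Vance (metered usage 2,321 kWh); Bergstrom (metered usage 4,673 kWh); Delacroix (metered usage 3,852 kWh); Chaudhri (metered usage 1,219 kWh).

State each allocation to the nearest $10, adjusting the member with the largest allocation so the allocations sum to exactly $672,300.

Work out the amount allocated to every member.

Sum of metered usage: 14,157.
Raw shares: Marchetti 2,092/14,157 × $672,300 = 99,346.73; Vance 2,321/14,157 × $672,300 = 110,221.68; Bergstrom 4,673/14,157 × $672,300 = 221,915.51; Delacroix 3,852/14,157 × $672,300 = 182,927.15; Chaudhri 1,219/14,157 × $672,300 = 57,888.94.
At nearest $10: Marchetti $99,350; Vance $110,220; Bergstrom $221,920; Delacroix $182,930; Chaudhri $57,890. Sum = $672,310.
Difference $672,300 − $672,310 = −$10 applied to largest allocation (Bergstrom): Bergstrom becomes $221,910.

Marchetti: $99,350 | Vance: $110,220 | Bergstrom: $221,910 | Delacroix: $182,930 | Chaudhri: $57,890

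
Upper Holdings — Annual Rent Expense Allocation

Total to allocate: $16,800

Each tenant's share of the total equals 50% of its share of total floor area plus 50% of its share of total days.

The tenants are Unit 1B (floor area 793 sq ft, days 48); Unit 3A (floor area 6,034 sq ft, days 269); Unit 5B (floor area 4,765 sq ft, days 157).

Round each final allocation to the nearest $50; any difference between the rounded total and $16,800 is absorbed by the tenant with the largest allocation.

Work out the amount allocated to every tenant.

Totals — floor area 11,592, days 474.
Blended shares (50% floor area + 50% days): Unit 1B 0.0848; Unit 3A 0.5440; Unit 5B 0.3711.
Raw shares: Unit 1B 1,425.27; Unit 3A 9,139.55; Unit 5B 6,235.18.
At nearest $50: Unit 1B $1,450; Unit 3A $9,150; Unit 5B $6,250. Sum = $16,850.
Difference $16,800 − $16,850 = −$50 applied to largest allocation (Unit 3A): Unit 3A becomes $9,100.

Unit 1B: $1,450; Unit 3A: $9,100; Unit 5B: $6,250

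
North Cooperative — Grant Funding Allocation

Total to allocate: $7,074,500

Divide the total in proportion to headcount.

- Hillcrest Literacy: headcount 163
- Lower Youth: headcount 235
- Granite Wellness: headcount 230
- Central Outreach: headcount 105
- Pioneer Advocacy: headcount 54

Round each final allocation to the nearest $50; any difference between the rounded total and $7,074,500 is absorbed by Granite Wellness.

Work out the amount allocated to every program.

Headcount total: 787.
Pro-rata amounts: Hillcrest Literacy 163/787 × $7,074,500 = 1,465,239.52; Lower Youth 235/787 × $7,074,500 = 2,112,461.88; Granite Wellness 230/787 × $7,074,500 = 2,067,515.88; Central Outreach 105/787 × $7,074,500 = 943,865.95; Pioneer Advocacy 54/787 × $7,074,500 = 485,416.77.
At nearest $50: Hillcrest Literacy $1,465,250; Lower Youth $2,112,450; Granite Wellness $2,067,500; Central Outreach $943,850; Pioneer Advocacy $485,400. Sum = $7,074,450.
Difference $7,074,500 − $7,074,450 = +$50 applied to Granite Wellness: Granite Wellness becomes $2,067,550.

Hillcrest Literacy: $1,465,250 | Lower Youth: $2,112,450 | Granite Wellness: $2,067,550 | Central Outreach: $943,850 | Pioneer Advocacy: $485,400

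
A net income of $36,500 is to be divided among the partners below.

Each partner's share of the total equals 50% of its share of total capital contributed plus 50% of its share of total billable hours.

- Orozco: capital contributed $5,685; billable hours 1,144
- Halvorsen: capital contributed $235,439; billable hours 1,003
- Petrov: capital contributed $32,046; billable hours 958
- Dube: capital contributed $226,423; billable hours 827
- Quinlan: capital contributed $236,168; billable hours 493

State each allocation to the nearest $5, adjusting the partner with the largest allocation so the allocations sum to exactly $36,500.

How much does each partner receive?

Totals — capital contributed 735,761, billable hours 4,425.
Blended shares (50% capital contributed + 50% billable hours): Orozco 0.1331; Halvorsen 0.2733; Petrov 0.1300; Dube 0.2473; Quinlan 0.2162.
Unrounded shares: Orozco 4,859.20; Halvorsen 9,976.55; Petrov 4,745.95; Dube 9,027.04; Quinlan 7,891.25.
Rounded to nearest $5: Orozco $4,860; Halvorsen $9,975; Petrov $4,745; Dube $9,025; Quinlan $7,890. Sum = $36,495.
Difference $36,500 − $36,495 = +$5 applied to largest allocation (Halvorsen): Halvorsen becomes $9,980.

Orozco: $4,860 · Halvorsen: $9,980 · Petrov: $4,745 · Dube: $9,025 · Quinlan: $7,890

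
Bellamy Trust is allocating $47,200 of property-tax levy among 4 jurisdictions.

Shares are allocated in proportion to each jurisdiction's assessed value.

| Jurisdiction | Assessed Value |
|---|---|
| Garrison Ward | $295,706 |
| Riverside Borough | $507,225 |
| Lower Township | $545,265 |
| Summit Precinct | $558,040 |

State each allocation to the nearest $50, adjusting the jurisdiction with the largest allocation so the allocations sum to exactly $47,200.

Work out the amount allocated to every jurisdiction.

Garrison Ward: $7,300 · Riverside Borough: $12,550 · Lower Township: $13,500 · Summit Precinct: $13,850

Assessed value total: 1,906,236.
Raw shares: Garrison Ward 295,706/1,906,236 × $47,200 = 7,321.93; Riverside Borough 507,225/1,906,236 × $47,200 = 12,559.32; Lower Township 545,265/1,906,236 × $47,200 = 13,501.22; Summit Precinct 558,040/1,906,236 × $47,200 = 13,817.54.
After rounding ($50): Garrison Ward $7,300; Riverside Borough $12,550; Lower Township $13,500; Summit Precinct $13,800. Sum = $47,150.
Difference $47,200 − $47,150 = +$50 applied to largest allocation (Summit Precinct): Summit Precinct becomes $13,850.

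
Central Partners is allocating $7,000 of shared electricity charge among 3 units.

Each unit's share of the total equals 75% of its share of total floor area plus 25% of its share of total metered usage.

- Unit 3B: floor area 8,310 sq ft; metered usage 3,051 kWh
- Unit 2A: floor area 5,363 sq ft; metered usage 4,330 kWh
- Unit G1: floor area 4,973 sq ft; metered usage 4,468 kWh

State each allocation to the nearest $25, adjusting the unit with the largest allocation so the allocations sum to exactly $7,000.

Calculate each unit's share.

Totals — floor area 18,646, metered usage 11,849.
Combined weights (75% floor area + 25% metered usage): Unit 3B 0.3986; Unit 2A 0.3071; Unit G1 0.2943.
Pro-rata amounts: Unit 3B 2,790.39; Unit 2A 2,149.52; Unit G1 2,060.09.
After rounding ($25): Unit 3B $2,800; Unit 2A $2,150; Unit G1 $2,050. Sum = $7,000.
No rounding difference to absorb.

Unit 3B: $2,800 · Unit 2A: $2,150 · Unit G1: $2,050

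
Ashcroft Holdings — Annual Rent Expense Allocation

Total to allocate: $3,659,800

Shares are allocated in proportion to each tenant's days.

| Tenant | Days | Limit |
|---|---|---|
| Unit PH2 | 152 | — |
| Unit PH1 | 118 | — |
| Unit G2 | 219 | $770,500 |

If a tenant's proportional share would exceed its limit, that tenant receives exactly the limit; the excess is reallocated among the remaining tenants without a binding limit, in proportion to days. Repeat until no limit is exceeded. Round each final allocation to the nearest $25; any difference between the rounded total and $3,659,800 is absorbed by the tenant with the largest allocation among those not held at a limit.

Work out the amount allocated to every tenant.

Combined days = 489.
Pro-rata shares before constraints: Unit PH2 1,137,606.54; Unit PH1 883,141.92; Unit G2 1,639,051.53.
Held at cap: Unit G2 ($770,500); remaining pool $2,889,300 reallocated over remaining days 270.
Remaining shares: Unit PH2 1,626,568.89 → $1,626,575; Unit PH1 1,262,731.11 → $1,262,725.

Unit PH2: $1,626,575 | Unit PH1: $1,262,725 | Unit G2: $770,500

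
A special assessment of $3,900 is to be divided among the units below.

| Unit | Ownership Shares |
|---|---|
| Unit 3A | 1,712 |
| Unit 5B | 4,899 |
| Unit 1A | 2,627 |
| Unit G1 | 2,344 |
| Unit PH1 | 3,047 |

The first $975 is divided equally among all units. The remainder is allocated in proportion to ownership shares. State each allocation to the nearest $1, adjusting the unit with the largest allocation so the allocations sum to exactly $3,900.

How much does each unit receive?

Equal tier: $975 ÷ 5 = $195 apiece.
Remainder $2,925 by ownership shares (total 14,629): Unit 3A 342.31 → $342; Unit 5B 979.53 → $980; Unit 1A 525.26 → $525; Unit G1 468.67 → $469; Unit PH1 609.23 → $609.
Totals: Unit 3A $195 + $342 = $537; Unit 5B $195 + $980 = $1,175; Unit 1A $195 + $525 = $720; Unit G1 $195 + $469 = $664; Unit PH1 $195 + $609 = $804.

Unit 3A: $537 | Unit 5B: $1,175 | Unit 1A: $720 | Unit G1: $664 | Unit PH1: $804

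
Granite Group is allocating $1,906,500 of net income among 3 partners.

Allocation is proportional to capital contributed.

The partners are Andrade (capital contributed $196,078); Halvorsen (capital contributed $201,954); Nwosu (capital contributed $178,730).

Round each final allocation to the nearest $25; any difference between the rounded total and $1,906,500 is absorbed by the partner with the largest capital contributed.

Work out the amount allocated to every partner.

Andrade: $648,150 | Halvorsen: $667,550 | Nwosu: $590,800

Sum of capital contributed: 196,078 + 201,954 + 178,730 = 576,762.
Raw shares: Andrade 648,140.32; Halvorsen 667,563.57; Nwosu 590,796.11.
At nearest $25: Andrade $648,150; Halvorsen $667,575; Nwosu $590,800. Sum = $1,906,525.
Difference $1,906,500 − $1,906,525 = −$25 applied to largest capital contributed (Halvorsen): Halvorsen becomes $667,550.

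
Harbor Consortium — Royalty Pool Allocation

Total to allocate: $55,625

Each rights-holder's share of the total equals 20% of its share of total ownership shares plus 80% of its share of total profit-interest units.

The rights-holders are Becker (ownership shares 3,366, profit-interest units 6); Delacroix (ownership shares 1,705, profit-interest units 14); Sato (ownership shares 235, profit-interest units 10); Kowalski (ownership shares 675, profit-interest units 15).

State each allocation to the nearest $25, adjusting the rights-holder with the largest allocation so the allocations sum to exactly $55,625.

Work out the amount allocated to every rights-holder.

Becker: $12,200 · Delacroix: $17,000 · Sato: $10,325 · Kowalski: $16,100

Totals — ownership shares 5,981, profit-interest units 45.
Composite weights (20% ownership shares + 80% profit-interest units): Becker 0.2192; Delacroix 0.3059; Sato 0.1856; Kowalski 0.2892.
Unrounded shares: Becker 12,194.28; Delacroix 17,015.84; Sato 10,326.00; Kowalski 16,088.87.
Rounded to nearest $25: Becker $12,200; Delacroix $17,025; Sato $10,325; Kowalski $16,100. Sum = $55,650.
Difference $55,625 − $55,650 = −$25 applied to largest allocation (Delacroix): Delacroix becomes $17,000.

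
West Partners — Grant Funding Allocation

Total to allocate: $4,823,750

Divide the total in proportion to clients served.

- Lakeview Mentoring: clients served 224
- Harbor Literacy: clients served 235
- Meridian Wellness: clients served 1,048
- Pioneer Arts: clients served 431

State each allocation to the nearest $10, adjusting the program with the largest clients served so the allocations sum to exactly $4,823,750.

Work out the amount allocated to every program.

Combined clients served = 1,938.
Raw shares: Lakeview Mentoring 224/1,938 × $4,823,750 = 557,543.86; Harbor Literacy 235/1,938 × $4,823,750 = 584,923.25; Meridian Wellness 1,048/1,938 × $4,823,750 = 2,608,508.77; Pioneer Arts 431/1,938 × $4,823,750 = 1,072,774.12.
At nearest $10: Lakeview Mentoring $557,540; Harbor Literacy $584,920; Meridian Wellness $2,608,510; Pioneer Arts $1,072,770. Sum = $4,823,740.
Difference $4,823,750 − $4,823,740 = +$10 applied to largest clients served (Meridian Wellness): Meridian Wellness becomes $2,608,520.

Lakeview Mentoring: $557,540; Harbor Literacy: $584,920; Meridian Wellness: $2,608,520; Pioneer Arts: $1,072,770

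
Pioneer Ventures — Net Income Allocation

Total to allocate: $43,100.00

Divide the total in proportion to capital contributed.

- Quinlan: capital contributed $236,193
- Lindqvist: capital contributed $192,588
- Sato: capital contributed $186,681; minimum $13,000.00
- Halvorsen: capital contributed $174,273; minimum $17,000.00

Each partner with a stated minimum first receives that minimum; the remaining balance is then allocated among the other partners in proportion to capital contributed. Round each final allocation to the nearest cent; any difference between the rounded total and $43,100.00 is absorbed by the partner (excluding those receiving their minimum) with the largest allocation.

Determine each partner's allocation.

Quinlan: $7,216.10 · Lindqvist: $5,883.90 · Sato: $13,000.00 · Halvorsen: $17,000.00

Fund the minimums — Sato $13,000.00; Halvorsen $17,000.00. Residual $13,100.00.
Residual split over remaining capital contributed 428,781: Quinlan 7,216.1040 → $7,216.10; Lindqvist 5,883.8960 → $5,883.90.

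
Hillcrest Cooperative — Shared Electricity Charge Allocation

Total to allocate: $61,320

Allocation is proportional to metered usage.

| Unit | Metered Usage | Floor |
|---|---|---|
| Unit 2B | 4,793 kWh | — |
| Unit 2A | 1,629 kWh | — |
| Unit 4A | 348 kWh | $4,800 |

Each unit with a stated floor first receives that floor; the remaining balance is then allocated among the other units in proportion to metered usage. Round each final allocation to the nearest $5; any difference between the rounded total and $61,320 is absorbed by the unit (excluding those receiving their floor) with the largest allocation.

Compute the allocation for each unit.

Fund the minimums — Unit 4A $4,800. Remaining pool $56,520.
Remaining pool split over remaining metered usage 6,422: Unit 2B 42,183.18 → $42,185; Unit 2A 14,336.82 → $14,335.

Unit 2B: $42,185 | Unit 2A: $14,335 | Unit 4A: $4,800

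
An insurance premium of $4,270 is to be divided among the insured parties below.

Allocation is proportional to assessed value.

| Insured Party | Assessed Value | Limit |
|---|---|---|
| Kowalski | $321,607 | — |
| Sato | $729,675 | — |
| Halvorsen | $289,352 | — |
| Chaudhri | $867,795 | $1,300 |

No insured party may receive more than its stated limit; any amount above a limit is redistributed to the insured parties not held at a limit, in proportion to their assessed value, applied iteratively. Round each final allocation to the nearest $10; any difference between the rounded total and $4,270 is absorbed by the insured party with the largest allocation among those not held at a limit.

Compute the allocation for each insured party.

Kowalski: $710 | Sato: $1,620 | Halvorsen: $640 | Chaudhri: $1,300

Combined assessed value = 2,208,429.
Unconstrained shares: Kowalski 621.83; Sato 1,410.83; Halvorsen 559.46; Chaudhri 1,677.88.
Capped: Chaudhri ($1,300); remaining pool $2,970 reallocated over remaining assessed value 1,340,634.
Redistributed shares: Kowalski 712.48 → $710; Sato 1,616.50 → $1,620; Halvorsen 641.02 → $640.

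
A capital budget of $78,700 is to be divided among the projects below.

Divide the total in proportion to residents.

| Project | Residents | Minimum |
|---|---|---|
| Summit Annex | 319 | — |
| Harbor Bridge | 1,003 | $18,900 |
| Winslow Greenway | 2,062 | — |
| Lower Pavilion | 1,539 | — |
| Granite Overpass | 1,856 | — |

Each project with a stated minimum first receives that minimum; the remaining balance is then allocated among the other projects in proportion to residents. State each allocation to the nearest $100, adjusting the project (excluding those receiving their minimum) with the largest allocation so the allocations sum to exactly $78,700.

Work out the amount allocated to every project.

Guaranteed amounts: Harbor Bridge $18,900. Residual $59,800.
Residual split over remaining residents 5,776: Summit Annex 3,302.67 → $3,300; Winslow Greenway 21,348.27 → $21,300; Lower Pavilion 15,933.55 → $15,900; Granite Overpass 19,215.51 → $19,200.
Rounding difference +$100 applied to Winslow Greenway → $21,400.

Summit Annex: $3,300 · Harbor Bridge: $18,900 · Winslow Greenway: $21,400 · Lower Pavilion: $15,900 · Granite Overpass: $19,200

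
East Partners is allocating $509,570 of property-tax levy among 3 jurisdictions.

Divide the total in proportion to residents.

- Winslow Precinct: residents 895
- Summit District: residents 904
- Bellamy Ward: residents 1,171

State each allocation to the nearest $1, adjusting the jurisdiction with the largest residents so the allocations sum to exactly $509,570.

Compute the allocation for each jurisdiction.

Residents total: 2,970.
Raw shares: Winslow Precinct 895/2,970 × $509,570 = 153,557.29; Summit District 904/2,970 × $509,570 = 155,101.44; Bellamy Ward 1,171/2,970 × $509,570 = 200,911.27.
At nearest $1: Winslow Precinct $153,557; Summit District $155,101; Bellamy Ward $200,911. Sum = $509,569.
Difference $509,570 − $509,569 = +$1 applied to largest residents (Bellamy Ward): Bellamy Ward becomes $200,912.

Winslow Precinct: $153,557; Summit District: $155,101; Bellamy Ward: $200,912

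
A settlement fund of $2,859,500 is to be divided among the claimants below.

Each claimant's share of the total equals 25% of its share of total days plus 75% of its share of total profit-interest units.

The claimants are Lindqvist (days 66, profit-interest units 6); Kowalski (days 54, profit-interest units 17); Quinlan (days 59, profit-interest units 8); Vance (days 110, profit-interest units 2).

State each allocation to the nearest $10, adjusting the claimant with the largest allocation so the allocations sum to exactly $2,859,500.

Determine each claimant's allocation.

Lindqvist: $553,190; Kowalski: $1,238,380; Quinlan: $665,850; Vance: $402,080

Days total 289; profit-interest units total 33.
Combined weights (25% days + 75% profit-interest units): Lindqvist 0.1935; Kowalski 0.4331; Quinlan 0.2329; Vance 0.1406.
Unrounded shares: Lindqvist 553,190.47; Kowalski 1,238,382.08; Quinlan 665,852.43; Vance 402,075.02.
Rounded to nearest $10: Lindqvist $553,190; Kowalski $1,238,380; Quinlan $665,850; Vance $402,080. Sum = $2,859,500.
Rounded total matches; no reconciliation needed.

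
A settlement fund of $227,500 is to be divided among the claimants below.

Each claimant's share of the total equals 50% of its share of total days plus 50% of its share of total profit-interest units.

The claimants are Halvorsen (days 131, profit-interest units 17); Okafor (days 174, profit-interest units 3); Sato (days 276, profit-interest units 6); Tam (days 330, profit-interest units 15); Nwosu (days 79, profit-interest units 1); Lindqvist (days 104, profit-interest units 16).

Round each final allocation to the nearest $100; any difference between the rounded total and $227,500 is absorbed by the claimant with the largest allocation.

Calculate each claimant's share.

Days total 1,094; profit-interest units total 58.
Combined weights (50% days + 50% profit-interest units): Halvorsen 0.2064; Okafor 0.1054; Sato 0.1779; Tam 0.2801; Nwosu 0.0447; Lindqvist 0.1855.
Raw shares: Halvorsen 46,961.40; Okafor 23,975.49; Sato 40,464.68; Tam 63,730.26; Nwosu 10,175.33; Lindqvist 42,192.84.
At nearest $100: Halvorsen $47,000; Okafor $24,000; Sato $40,500; Tam $63,700; Nwosu $10,200; Lindqvist $42,200. Sum = $227,600.
Difference $227,500 − $227,600 = −$100 applied to largest allocation (Tam): Tam becomes $63,600.

Halvorsen: $47,000; Okafor: $24,000; Sato: $40,500; Tam: $63,600; Nwosu: $10,200; Lindqvist: $42,200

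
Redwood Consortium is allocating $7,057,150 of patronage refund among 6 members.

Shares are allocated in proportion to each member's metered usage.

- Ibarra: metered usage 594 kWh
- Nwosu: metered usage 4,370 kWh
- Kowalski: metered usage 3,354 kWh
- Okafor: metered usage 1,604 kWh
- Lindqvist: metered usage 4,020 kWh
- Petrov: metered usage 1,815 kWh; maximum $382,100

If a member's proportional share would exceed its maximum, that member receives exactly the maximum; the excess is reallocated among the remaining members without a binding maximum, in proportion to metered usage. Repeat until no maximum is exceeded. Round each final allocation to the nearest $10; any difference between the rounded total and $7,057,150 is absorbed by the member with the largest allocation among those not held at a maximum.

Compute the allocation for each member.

Ibarra: $284,390 · Nwosu: $2,092,240 · Kowalski: $1,605,800 · Okafor: $767,950 · Lindqvist: $1,924,670 · Petrov: $382,100

Sum of metered usage: 15,757.
Proportional shares (ignoring caps): Ibarra 266,037.13; Nwosu 1,957,209.21; Kowalski 1,502,169.26; Okafor 718,389.83; Lindqvist 1,800,453.32; Petrov 812,891.24.
Capped: Petrov ($382,100); remaining pool $6,675,050 reallocated over remaining metered usage 13,942.
Shares after redistribution: Ibarra 284,391.03 → $284,390; Nwosu 2,092,237.02 → $2,092,240; Kowalski 1,605,803.88 → $1,605,800; Okafor 767,951.53 → $767,950; Lindqvist 1,924,666.55 → $1,924,670.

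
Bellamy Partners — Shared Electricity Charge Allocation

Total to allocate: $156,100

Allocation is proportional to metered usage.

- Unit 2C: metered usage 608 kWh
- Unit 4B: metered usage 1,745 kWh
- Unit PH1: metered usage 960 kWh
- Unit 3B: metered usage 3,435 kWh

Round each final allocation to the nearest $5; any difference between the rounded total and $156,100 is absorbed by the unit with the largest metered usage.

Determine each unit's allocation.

Unit 2C: $14,065 · Unit 4B: $40,365 · Unit PH1: $22,205 · Unit 3B: $79,465

Sum of metered usage: 6,748.
Pro-rata amounts: Unit 2C 608/6,748 × $156,100 = 14,064.73; Unit 4B 1,745/6,748 × $156,100 = 40,366.70; Unit PH1 960/6,748 × $156,100 = 22,207.47; Unit 3B 3,435/6,748 × $156,100 = 79,461.10.
At nearest $5: Unit 2C $14,065; Unit 4B $40,365; Unit PH1 $22,205; Unit 3B $79,460. Sum = $156,095.
Difference $156,100 − $156,095 = +$5 applied to largest metered usage (Unit 3B): Unit 3B becomes $79,465.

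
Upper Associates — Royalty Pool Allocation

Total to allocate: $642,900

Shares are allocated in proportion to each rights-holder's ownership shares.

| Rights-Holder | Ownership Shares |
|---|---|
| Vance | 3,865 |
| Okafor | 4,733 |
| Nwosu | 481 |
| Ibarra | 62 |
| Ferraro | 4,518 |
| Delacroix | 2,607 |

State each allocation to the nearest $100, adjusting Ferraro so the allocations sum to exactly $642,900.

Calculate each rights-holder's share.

Vance: $152,800 | Okafor: $187,100 | Nwosu: $19,000 | Ibarra: $2,500 | Ferraro: $178,500 | Delacroix: $103,000

Total ownership shares = 16,266.
Proportional shares: Vance 3,865/16,266 × $642,900 = 152,760.88; Okafor 4,733/16,266 × $642,900 = 187,067.85; Nwosu 481/16,266 × $642,900 = 19,011.12; Ibarra 62/16,266 × $642,900 = 2,450.50; Ferraro 4,518/16,266 × $642,900 = 178,570.16; Delacroix 2,607/16,266 × $642,900 = 103,039.49.
After rounding ($100): Vance $152,800; Okafor $187,100; Nwosu $19,000; Ibarra $2,500; Ferraro $178,600; Delacroix $103,000. Sum = $643,000.
Difference $642,900 − $643,000 = −$100 applied to Ferraro: Ferraro becomes $178,500.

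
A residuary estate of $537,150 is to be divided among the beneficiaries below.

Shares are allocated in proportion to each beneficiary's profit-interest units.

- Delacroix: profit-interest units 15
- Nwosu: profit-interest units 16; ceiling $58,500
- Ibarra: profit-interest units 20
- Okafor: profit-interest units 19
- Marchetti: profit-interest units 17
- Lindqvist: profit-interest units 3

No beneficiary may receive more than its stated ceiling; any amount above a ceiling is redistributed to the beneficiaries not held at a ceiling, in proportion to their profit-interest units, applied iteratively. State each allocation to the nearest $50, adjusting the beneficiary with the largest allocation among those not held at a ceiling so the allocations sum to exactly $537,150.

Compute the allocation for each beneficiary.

Delacroix: $97,000 | Nwosu: $58,500 | Ibarra: $129,400 | Okafor: $122,900 | Marchetti: $109,950 | Lindqvist: $19,400

Profit-interest units total: 90.
Unconstrained shares: Delacroix 89,525.00; Nwosu 95,493.33; Ibarra 119,366.67; Okafor 113,398.33; Marchetti 101,461.67; Lindqvist 17,905.00.
Capped: Nwosu ($58,500); remaining pool $478,650 reallocated over remaining profit-interest units 74.
Shares after redistribution: Delacroix 97,023.65 → $97,000; Ibarra 129,364.86 → $129,350; Okafor 122,896.62 → $122,900; Marchetti 109,960.14 → $109,950; Lindqvist 19,404.73 → $19,400.
Rounding difference +$50 applied to Ibarra → $129,400.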